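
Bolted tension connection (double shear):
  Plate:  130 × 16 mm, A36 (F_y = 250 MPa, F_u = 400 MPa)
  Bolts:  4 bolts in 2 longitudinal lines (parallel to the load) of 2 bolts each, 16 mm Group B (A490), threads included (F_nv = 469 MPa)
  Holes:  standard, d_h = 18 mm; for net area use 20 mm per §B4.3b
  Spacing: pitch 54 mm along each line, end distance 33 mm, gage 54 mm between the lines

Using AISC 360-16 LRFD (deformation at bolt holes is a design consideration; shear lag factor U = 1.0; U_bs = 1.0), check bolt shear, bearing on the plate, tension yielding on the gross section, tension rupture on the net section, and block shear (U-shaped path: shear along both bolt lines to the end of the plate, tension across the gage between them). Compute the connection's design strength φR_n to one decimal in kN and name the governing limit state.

432.0 kN (net-section rupture governs)

Bolt shear: A_b = π(16)²/4 = 201.06 mm². φR_n = 0.75 × 469 × 201.06 × 4 × 2 = 565.8 kN.
Bearing (16 mm plate, F_u = 400 MPa): end bolts L_c = 33 − 18/2 = 24, R_n = min(1.2×24×16×400, 2.4×16×16×400) = 184.32 kN/bolt; interior L_c = 54 − 18 = 36, R_n = 245.76 kN/bolt. φR_n = 0.75 × (2×184.32 + 2×245.76) = 645.1 kN.
Tension yield (gross): A_g = 130×16 = 2080 mm². φR_n = 0.90 × 250 × 2080 = 468.0 kN.
Tension rupture (net): A_n = (130 − 2×20)×16 = 1440 mm² (U = 1.0, A_e = A_n). φR_n = 0.75 × 400 × 1440 = 432.0 kN.
Block shear: shear path 2×[33+1×54] = 2×87 mm, A_gv = 2784, A_nv = 2×(87 − 1.5×20)×16 = 1824 mm²; tension across gage: (54 − 1×20)×16 = 544 mm². R_n = min(0.6×400×1824, 0.6×250×2784) + 1.0×400×544 = min(437.76, 417.6) + 217.6 = 635.2 kN. φR_n = 0.75 × 635.2 = 476.4 kN.
Governing: min(565.8, 645.1, 468.0, 432.0, 476.4) = 432.0 kN → net-section rupture.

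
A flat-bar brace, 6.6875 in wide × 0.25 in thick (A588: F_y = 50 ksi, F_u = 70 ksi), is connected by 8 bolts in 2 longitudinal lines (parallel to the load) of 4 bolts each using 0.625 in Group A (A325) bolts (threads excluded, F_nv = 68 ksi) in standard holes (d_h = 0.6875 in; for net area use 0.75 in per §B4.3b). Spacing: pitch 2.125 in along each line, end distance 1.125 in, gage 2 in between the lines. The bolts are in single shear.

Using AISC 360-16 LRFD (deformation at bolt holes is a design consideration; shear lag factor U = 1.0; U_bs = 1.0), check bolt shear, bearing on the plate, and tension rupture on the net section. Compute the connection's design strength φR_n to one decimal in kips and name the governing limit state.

Bolt shear: A_b = π(0.625)²/4 = 0.3068 in². φR_n = 0.75 × 68 × 0.3068 × 8 × 1 = 125.2 kips.
Bearing (0.25 in plate, F_u = 70 ksi): end bolts L_c = 1.125 − 0.6875/2 = 0.78125, R_n = min(1.2×0.78125×0.25×70, 2.4×0.625×0.25×70) = 16.406 kips/bolt; interior L_c = 2.125 − 0.6875 = 1.4375, R_n = 26.25 kips/bolt. φR_n = 0.75 × (2×16.406 + 6×26.25) = 142.7 kips.
Tension rupture (net): A_n = (6.6875 − 2×0.75)×0.25 = 1.2969 in² (U = 1.0, A_e = A_n). φR_n = 0.75 × 70 × 1.2969 = 68.1 kips.
Governing: min(125.2, 142.7, 68.1) = 68.1 kips → net-section rupture.

68.1 kips (net-section rupture governs)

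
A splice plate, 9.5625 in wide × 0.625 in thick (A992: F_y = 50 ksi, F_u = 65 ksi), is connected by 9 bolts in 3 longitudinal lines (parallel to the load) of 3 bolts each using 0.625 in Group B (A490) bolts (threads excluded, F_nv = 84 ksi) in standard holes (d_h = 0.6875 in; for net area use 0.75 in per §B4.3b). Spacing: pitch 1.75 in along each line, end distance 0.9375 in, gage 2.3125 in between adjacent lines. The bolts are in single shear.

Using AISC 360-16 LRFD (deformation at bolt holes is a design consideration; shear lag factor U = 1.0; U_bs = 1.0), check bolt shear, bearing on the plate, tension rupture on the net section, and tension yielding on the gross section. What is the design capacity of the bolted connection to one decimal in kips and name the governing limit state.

174.0 kips (bolt shear governs)

Bolt shear: A_b = π(0.625)²/4 = 0.3068 in². φR_n = 0.75 × 84 × 0.3068 × 9 × 1 = 174.0 kips.
Bearing (0.625 in plate, F_u = 65 ksi): end bolts L_c = 0.9375 − 0.6875/2 = 0.59375, R_n = min(1.2×0.59375×0.625×65, 2.4×0.625×0.625×65) = 28.945 kips/bolt; interior L_c = 1.75 − 0.6875 = 1.0625, R_n = 51.797 kips/bolt. φR_n = 0.75 × (3×28.945 + 6×51.797) = 298.2 kips.
Tension rupture (net): A_n = (9.5625 − 3×0.75)×0.625 = 4.5703 in² (U = 1.0, A_e = A_n). φR_n = 0.75 × 65 × 4.5703 = 222.8 kips.
Tension yield (gross): A_g = 9.5625×0.625 = 5.9766 in². φR_n = 0.90 × 50 × 5.9766 = 268.9 kips.
Governing: min(174.0, 298.2, 222.8, 268.9) = 174.0 kips → bolt shear.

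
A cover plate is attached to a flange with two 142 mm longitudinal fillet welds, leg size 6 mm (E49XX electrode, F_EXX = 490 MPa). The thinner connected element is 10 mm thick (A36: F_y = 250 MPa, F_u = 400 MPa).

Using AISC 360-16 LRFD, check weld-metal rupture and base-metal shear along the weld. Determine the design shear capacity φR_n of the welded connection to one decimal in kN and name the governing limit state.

Weld metal: throat = 0.707×6 = 4.242 mm, L = 2×142 = 284 mm. φR_n = 0.75 × 0.6 × 490 × 4.242 × 284 = 265.6 kN.
Base metal shear (10 mm plate): yield φR_n = 1.0×0.6×250×10×284 = 426.0 kN; rupture φR_n = 0.75×0.6×400×10×284 = 511.2 kN; take 426.0 kN (yield).
Governing: min(265.6, 426.0) = 265.6 kN → weld metal.

265.6 kN (weld metal governs)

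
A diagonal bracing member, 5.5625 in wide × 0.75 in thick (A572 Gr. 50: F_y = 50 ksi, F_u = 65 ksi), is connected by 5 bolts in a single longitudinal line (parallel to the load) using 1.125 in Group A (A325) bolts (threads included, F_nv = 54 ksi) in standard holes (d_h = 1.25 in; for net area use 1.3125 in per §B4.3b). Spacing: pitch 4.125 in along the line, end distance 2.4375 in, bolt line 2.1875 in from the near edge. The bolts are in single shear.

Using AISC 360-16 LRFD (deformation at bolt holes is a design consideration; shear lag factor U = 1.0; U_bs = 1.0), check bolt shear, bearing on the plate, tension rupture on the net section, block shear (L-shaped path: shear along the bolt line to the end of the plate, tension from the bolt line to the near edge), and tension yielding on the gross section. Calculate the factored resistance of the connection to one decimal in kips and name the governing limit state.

Bolt shear: A_b = π(1.125)²/4 = 0.99402 in². φR_n = 0.75 × 54 × 0.99402 × 5 × 1 = 201.3 kips.
Bearing (0.75 in plate, F_u = 65 ksi): end bolts L_c = 2.4375 − 1.25/2 = 1.8125, R_n = min(1.2×1.8125×0.75×65, 2.4×1.125×0.75×65) = 106.03 kips/bolt; interior L_c = 4.125 − 1.25 = 2.875, R_n = 131.63 kips/bolt. φR_n = 0.75 × (1×106.03 + 4×131.63) = 474.4 kips.
Tension rupture (net): A_n = (5.5625 − 1×1.3125)×0.75 = 3.1875 in² (U = 1.0, A_e = A_n). φR_n = 0.75 × 65 × 3.1875 = 155.4 kips.
Block shear: shear path 1×[2.4375+4×4.125] = 1×18.9375 in, A_gv = 14.203, A_nv = 1×(18.9375 − 4.5×1.3125)×0.75 = 9.7734 in²; tension to near edge: (2.1875 − 0.5×1.3125)×0.75 = 1.1484 in². R_n = min(0.6×65×9.7734, 0.6×50×14.203) + 1.0×65×1.1484 = min(381.16, 426.09) + 74.646 = 455.81 kips. φR_n = 0.75 × 455.81 = 341.9 kips.
Tension yield (gross): A_g = 5.5625×0.75 = 4.1719 in². φR_n = 0.90 × 50 × 4.1719 = 187.7 kips.
Governing: min(201.3, 474.4, 155.4, 341.9, 187.7) = 155.4 kips → net-section rupture.

155.4 kips (net-section rupture governs)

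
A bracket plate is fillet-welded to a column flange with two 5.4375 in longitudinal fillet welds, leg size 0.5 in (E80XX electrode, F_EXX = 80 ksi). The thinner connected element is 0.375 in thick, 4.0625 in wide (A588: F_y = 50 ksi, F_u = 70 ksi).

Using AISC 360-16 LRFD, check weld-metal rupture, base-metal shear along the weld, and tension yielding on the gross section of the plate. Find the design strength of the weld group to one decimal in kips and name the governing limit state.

68.6 kips (gross-section yield governs)

Weld metal: throat = 0.707×0.5 = 0.3535 in, L = 2×5.4375 = 10.875 in. φR_n = 0.75 × 0.6 × 80 × 0.3535 × 10.875 = 138.4 kips.
Base metal shear (0.375 in plate): yield φR_n = 1.0×0.6×50×0.375×10.875 = 122.3 kips; rupture φR_n = 0.75×0.6×70×0.375×10.875 = 128.5 kips; take 122.3 kips (yield).
Tension yield (gross): A_g = 4.0625×0.375 = 1.5234 in². φR_n = 0.90 × 50 × 1.5234 = 68.6 kips.
Governing: min(138.4, 122.3, 68.6) = 68.6 kips → gross-section yield.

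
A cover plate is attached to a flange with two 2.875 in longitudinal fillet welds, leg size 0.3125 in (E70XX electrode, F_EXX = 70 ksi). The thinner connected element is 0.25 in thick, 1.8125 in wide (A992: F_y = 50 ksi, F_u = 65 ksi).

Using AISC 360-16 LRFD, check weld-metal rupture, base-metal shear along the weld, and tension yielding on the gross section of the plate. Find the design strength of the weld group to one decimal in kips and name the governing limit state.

Weld metal: throat = 0.707×0.3125 = 0.22094 in, L = 2×2.875 = 5.75 in. φR_n = 0.75 × 0.6 × 70 × 0.22094 × 5.75 = 40.0 kips.
Base metal shear (0.25 in plate): yield φR_n = 1.0×0.6×50×0.25×5.75 = 43.1 kips; rupture φR_n = 0.75×0.6×65×0.25×5.75 = 42.0 kips; take 42.0 kips (rupture).
Tension yield (gross): A_g = 1.8125×0.25 = 0.45313 in². φR_n = 0.90 × 50 × 0.45313 = 20.4 kips.
Governing: min(40.0, 42.0, 20.4) = 20.4 kips → gross-section yield.

20.4 kips (gross-section yield governs)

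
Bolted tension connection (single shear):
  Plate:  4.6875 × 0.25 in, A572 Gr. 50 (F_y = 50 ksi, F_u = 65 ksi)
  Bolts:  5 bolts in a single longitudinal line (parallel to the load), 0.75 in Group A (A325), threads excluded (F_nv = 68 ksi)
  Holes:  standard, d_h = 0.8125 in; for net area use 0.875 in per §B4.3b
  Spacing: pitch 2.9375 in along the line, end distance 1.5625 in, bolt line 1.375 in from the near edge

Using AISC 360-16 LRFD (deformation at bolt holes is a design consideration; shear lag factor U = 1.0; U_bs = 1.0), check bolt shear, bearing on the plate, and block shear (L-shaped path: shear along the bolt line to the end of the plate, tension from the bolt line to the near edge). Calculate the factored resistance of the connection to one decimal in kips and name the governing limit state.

Bolt shear: A_b = π(0.75)²/4 = 0.44179 in². φR_n = 0.75 × 68 × 0.44179 × 5 × 1 = 112.7 kips.
Bearing (0.25 in plate, F_u = 65 ksi): end bolts L_c = 1.5625 − 0.8125/2 = 1.15625, R_n = min(1.2×1.15625×0.25×65, 2.4×0.75×0.25×65) = 22.547 kips/bolt; interior L_c = 2.9375 − 0.8125 = 2.125, R_n = 29.25 kips/bolt. φR_n = 0.75 × (1×22.547 + 4×29.25) = 104.7 kips.
Block shear: shear path 1×[1.5625+4×2.9375] = 1×13.3125 in, A_gv = 3.3281, A_nv = 1×(13.3125 − 4.5×0.875)×0.25 = 2.3438 in²; tension to near edge: (1.375 − 0.5×0.875)×0.25 = 0.23438 in². R_n = min(0.6×65×2.3438, 0.6×50×3.3281) + 1.0×65×0.23438 = min(91.408, 99.843) + 15.235 = 106.64 kips. φR_n = 0.75 × 106.64 = 80.0 kips.
Governing: min(112.7, 104.7, 80.0) = 80.0 kips → block shear.

80.0 kips (block shear governs)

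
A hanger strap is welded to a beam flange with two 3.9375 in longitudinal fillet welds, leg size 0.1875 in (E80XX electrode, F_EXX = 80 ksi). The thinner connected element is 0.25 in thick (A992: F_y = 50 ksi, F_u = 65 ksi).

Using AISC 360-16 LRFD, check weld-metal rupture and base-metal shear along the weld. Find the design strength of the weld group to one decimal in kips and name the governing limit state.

37.6 kips (weld metal governs)

Weld metal: throat = 0.707×0.1875 = 0.13256 in, L = 2×3.9375 = 7.875 in. φR_n = 0.75 × 0.6 × 80 × 0.13256 × 7.875 = 37.6 kips.
Base metal shear (0.25 in plate): yield φR_n = 1.0×0.6×50×0.25×7.875 = 59.1 kips; rupture φR_n = 0.75×0.6×65×0.25×7.875 = 57.6 kips; take 57.6 kips (rupture).
Governing: min(37.6, 57.6) = 37.6 kips → weld metal.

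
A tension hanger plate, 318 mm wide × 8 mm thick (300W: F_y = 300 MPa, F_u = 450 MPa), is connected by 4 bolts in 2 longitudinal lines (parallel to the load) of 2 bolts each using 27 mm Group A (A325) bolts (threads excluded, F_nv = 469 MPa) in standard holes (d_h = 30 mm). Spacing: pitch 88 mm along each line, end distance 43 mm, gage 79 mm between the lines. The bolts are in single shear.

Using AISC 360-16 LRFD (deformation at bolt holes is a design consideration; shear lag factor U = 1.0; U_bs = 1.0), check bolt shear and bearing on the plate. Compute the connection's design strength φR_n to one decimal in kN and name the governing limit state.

531.4 kN (bearing governs)

Bolt shear: A_b = π(27)²/4 = 572.56 mm². φR_n = 0.75 × 469 × 572.56 × 4 × 1 = 805.6 kN.
Bearing (8 mm plate, F_u = 450 MPa): end bolts L_c = 43 − 30/2 = 28, R_n = min(1.2×28×8×450, 2.4×27×8×450) = 120.96 kN/bolt; interior L_c = 88 − 30 = 58, R_n = 233.28 kN/bolt. φR_n = 0.75 × (2×120.96 + 2×233.28) = 531.4 kN.
Governing: min(805.6, 531.4) = 531.4 kN → bearing.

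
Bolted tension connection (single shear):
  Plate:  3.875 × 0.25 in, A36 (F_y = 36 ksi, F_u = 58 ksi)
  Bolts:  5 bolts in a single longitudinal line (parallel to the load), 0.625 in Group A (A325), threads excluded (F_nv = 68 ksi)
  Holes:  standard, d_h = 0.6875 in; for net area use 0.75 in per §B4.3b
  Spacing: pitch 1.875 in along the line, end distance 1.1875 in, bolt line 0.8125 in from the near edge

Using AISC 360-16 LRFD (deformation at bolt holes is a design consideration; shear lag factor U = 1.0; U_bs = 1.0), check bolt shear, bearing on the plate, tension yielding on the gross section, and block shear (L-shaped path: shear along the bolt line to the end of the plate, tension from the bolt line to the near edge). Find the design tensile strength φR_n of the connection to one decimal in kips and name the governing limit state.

31.4 kips (gross-section yield governs)

Bolt shear: A_b = π(0.625)²/4 = 0.3068 in². φR_n = 0.75 × 68 × 0.3068 × 5 × 1 = 78.2 kips.
Bearing (0.25 in plate, F_u = 58 ksi): end bolts L_c = 1.1875 − 0.6875/2 = 0.84375, R_n = min(1.2×0.84375×0.25×58, 2.4×0.625×0.25×58) = 14.681 kips/bolt; interior L_c = 1.875 − 0.6875 = 1.1875, R_n = 20.663 kips/bolt. φR_n = 0.75 × (1×14.681 + 4×20.663) = 73.0 kips.
Tension yield (gross): A_g = 3.875×0.25 = 0.96875 in². φR_n = 0.90 × 36 × 0.96875 = 31.4 kips.
Block shear: shear path 1×[1.1875+4×1.875] = 1×8.6875 in, A_gv = 2.1719, A_nv = 1×(8.6875 − 4.5×0.75)×0.25 = 1.3281 in²; tension to near edge: (0.8125 − 0.5×0.75)×0.25 = 0.10938 in². R_n = min(0.6×58×1.3281, 0.6×36×2.1719) + 1.0×58×0.10938 = min(46.218, 46.913) + 6.344 = 52.562 kips. φR_n = 0.75 × 52.562 = 39.4 kips.
Governing: min(78.2, 73.0, 31.4, 39.4) = 31.4 kips → gross-section yield.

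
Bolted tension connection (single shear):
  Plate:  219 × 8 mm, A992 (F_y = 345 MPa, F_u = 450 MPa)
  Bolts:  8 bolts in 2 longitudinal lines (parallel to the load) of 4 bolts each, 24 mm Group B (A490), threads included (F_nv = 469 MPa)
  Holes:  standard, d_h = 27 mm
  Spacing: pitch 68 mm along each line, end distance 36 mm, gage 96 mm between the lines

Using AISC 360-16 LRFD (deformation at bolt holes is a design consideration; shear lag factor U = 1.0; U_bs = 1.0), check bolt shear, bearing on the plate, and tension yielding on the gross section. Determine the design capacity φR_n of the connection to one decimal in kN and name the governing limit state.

Bolt shear: A_b = π(24)²/4 = 452.39 mm². φR_n = 0.75 × 469 × 452.39 × 8 × 1 = 1273.0 kN.
Bearing (8 mm plate, F_u = 450 MPa): end bolts L_c = 36 − 27/2 = 22.5, R_n = min(1.2×22.5×8×450, 2.4×24×8×450) = 97.2 kN/bolt; interior L_c = 68 − 27 = 41, R_n = 177.12 kN/bolt. φR_n = 0.75 × (2×97.2 + 6×177.12) = 942.8 kN.
Tension yield (gross): A_g = 219×8 = 1752 mm². φR_n = 0.90 × 345 × 1752 = 544.0 kN.
Governing: min(1273.0, 942.8, 544.0) = 544.0 kN → gross-section yield.

544.0 kN (gross-section yield governs)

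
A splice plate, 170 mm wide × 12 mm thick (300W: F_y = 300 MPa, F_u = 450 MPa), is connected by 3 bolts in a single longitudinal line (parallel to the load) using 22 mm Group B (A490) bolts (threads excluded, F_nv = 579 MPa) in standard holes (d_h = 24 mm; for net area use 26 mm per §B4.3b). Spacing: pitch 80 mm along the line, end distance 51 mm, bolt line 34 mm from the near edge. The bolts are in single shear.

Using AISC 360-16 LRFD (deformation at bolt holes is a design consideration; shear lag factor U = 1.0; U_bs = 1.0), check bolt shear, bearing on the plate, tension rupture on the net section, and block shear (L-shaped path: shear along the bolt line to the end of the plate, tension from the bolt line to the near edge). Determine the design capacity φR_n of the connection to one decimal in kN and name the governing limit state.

Bolt shear: A_b = π(22)²/4 = 380.13 mm². φR_n = 0.75 × 579 × 380.13 × 3 × 1 = 495.2 kN.
Bearing (12 mm plate, F_u = 450 MPa): end bolts L_c = 51 − 24/2 = 39, R_n = min(1.2×39×12×450, 2.4×22×12×450) = 252.72 kN/bolt; interior L_c = 80 − 24 = 56, R_n = 285.12 kN/bolt. φR_n = 0.75 × (1×252.72 + 2×285.12) = 617.2 kN.
Tension rupture (net): A_n = (170 − 1×26)×12 = 1728 mm² (U = 1.0, A_e = A_n). φR_n = 0.75 × 450 × 1728 = 583.2 kN.
Block shear: shear path 1×[51+2×80] = 1×211 mm, A_gv = 2532, A_nv = 1×(211 − 2.5×26)×12 = 1752 mm²; tension to near edge: (34 − 0.5×26)×12 = 252 mm². R_n = min(0.6×450×1752, 0.6×300×2532) + 1.0×450×252 = min(473.04, 455.76) + 113.4 = 569.16 kN. φR_n = 0.75 × 569.16 = 426.9 kN.
Governing: min(495.2, 617.2, 583.2, 426.9) = 426.9 kN → block shear.

426.9 kN (block shear governs)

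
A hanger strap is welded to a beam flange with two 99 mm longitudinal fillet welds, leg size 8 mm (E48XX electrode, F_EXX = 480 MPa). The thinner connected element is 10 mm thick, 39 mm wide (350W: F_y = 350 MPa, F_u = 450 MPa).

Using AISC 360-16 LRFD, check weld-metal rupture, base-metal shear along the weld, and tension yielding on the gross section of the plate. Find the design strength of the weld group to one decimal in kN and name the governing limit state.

Weld metal: throat = 0.707×8 = 5.656 mm, L = 2×99 = 198 mm. φR_n = 0.75 × 0.6 × 480 × 5.656 × 198 = 241.9 kN.
Base metal shear (10 mm plate): yield φR_n = 1.0×0.6×350×10×198 = 415.8 kN; rupture φR_n = 0.75×0.6×450×10×198 = 401.0 kN; take 401.0 kN (rupture).
Tension yield (gross): A_g = 39×10 = 390 mm². φR_n = 0.90 × 350 × 390 = 122.9 kN.
Governing: min(241.9, 401.0, 122.9) = 122.9 kN → gross-section yield.

122.9 kN (gross-section yield governs)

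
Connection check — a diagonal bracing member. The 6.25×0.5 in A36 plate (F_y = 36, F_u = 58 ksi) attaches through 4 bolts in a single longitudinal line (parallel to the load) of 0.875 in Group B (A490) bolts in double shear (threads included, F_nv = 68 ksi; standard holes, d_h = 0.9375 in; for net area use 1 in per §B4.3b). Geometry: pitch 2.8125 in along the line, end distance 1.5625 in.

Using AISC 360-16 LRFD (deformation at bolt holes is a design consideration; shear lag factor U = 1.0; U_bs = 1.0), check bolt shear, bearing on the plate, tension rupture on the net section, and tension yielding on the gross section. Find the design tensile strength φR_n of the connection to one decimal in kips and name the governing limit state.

101.3 kips (gross-section yield governs)

Bolt shear: A_b = π(0.875)²/4 = 0.60132 in². φR_n = 0.75 × 68 × 0.60132 × 4 × 2 = 245.3 kips.
Bearing (0.5 in plate, F_u = 58 ksi): end bolts L_c = 1.5625 − 0.9375/2 = 1.09375, R_n = min(1.2×1.09375×0.5×58, 2.4×0.875×0.5×58) = 38.063 kips/bolt; interior L_c = 2.8125 − 0.9375 = 1.875, R_n = 60.9 kips/bolt. φR_n = 0.75 × (1×38.063 + 3×60.9) = 165.6 kips.
Tension rupture (net): A_n = (6.25 − 1×1)×0.5 = 2.625 in² (U = 1.0, A_e = A_n). φR_n = 0.75 × 58 × 2.625 = 114.2 kips.
Tension yield (gross): A_g = 6.25×0.5 = 3.125 in². φR_n = 0.90 × 36 × 3.125 = 101.3 kips.
Governing: min(245.3, 165.6, 114.2, 101.3) = 101.3 kips → gross-section yield.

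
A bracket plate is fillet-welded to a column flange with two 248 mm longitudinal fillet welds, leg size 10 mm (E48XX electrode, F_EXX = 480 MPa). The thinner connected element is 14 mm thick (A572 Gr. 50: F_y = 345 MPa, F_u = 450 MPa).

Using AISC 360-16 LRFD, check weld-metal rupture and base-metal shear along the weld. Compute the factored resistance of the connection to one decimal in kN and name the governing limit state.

757.5 kN (weld metal governs)

Weld metal: throat = 0.707×10 = 7.07 mm, L = 2×248 = 496 mm. φR_n = 0.75 × 0.6 × 480 × 7.07 × 496 = 757.5 kN.
Base metal shear (14 mm plate): yield φR_n = 1.0×0.6×345×14×496 = 1437.4 kN; rupture φR_n = 0.75×0.6×450×14×496 = 1406.2 kN; take 1406.2 kN (rupture).
Governing: min(757.5, 1406.2) = 757.5 kN → weld metal.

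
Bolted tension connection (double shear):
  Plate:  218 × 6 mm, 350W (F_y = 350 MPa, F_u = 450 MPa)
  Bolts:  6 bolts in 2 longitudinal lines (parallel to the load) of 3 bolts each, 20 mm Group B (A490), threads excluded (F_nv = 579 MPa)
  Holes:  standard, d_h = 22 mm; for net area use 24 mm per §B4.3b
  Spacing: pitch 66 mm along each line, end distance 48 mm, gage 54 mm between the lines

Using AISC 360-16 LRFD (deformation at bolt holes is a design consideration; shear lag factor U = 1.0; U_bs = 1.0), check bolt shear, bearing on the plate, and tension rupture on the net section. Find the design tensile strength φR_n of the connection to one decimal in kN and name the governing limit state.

344.3 kN (net-section rupture governs)

Bolt shear: A_b = π(20)²/4 = 314.16 mm². φR_n = 0.75 × 579 × 314.16 × 6 × 2 = 1637.1 kN.
Bearing (6 mm plate, F_u = 450 MPa): end bolts L_c = 48 − 22/2 = 37, R_n = min(1.2×37×6×450, 2.4×20×6×450) = 119.88 kN/bolt; interior L_c = 66 − 22 = 44, R_n = 129.6 kN/bolt. φR_n = 0.75 × (2×119.88 + 4×129.6) = 568.6 kN.
Tension rupture (net): A_n = (218 − 2×24)×6 = 1020 mm² (U = 1.0, A_e = A_n). φR_n = 0.75 × 450 × 1020 = 344.3 kN.
Governing: min(1637.1, 568.6, 344.3) = 344.3 kN → net-section rupture.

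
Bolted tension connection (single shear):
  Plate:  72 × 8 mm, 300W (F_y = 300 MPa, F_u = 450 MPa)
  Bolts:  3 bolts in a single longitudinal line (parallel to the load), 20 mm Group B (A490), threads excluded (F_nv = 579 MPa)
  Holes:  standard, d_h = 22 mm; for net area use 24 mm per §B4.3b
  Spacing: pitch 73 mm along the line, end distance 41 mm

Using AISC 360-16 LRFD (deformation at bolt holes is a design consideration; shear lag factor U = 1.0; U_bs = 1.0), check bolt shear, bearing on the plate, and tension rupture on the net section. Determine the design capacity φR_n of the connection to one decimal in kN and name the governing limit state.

Bolt shear: A_b = π(20)²/4 = 314.16 mm². φR_n = 0.75 × 579 × 314.16 × 3 × 1 = 409.3 kN.
Bearing (8 mm plate, F_u = 450 MPa): end bolts L_c = 41 − 22/2 = 30, R_n = min(1.2×30×8×450, 2.4×20×8×450) = 129.6 kN/bolt; interior L_c = 73 − 22 = 51, R_n = 172.8 kN/bolt. φR_n = 0.75 × (1×129.6 + 2×172.8) = 356.4 kN.
Tension rupture (net): A_n = (72 − 1×24)×8 = 384 mm² (U = 1.0, A_e = A_n). φR_n = 0.75 × 450 × 384 = 129.6 kN.
Governing: min(409.3, 356.4, 129.6) = 129.6 kN → net-section rupture.

129.6 kN (net-section rupture governs)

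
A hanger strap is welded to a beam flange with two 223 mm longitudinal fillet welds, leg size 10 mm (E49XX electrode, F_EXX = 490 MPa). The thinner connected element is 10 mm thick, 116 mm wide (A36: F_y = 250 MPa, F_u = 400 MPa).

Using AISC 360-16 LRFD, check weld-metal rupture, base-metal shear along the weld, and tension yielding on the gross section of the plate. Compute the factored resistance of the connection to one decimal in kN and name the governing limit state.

Weld metal: throat = 0.707×10 = 7.07 mm, L = 2×223 = 446 mm. φR_n = 0.75 × 0.6 × 490 × 7.07 × 446 = 695.3 kN.
Base metal shear (10 mm plate): yield φR_n = 1.0×0.6×250×10×446 = 669.0 kN; rupture φR_n = 0.75×0.6×400×10×446 = 802.8 kN; take 669.0 kN (yield).
Tension yield (gross): A_g = 116×10 = 1160 mm². φR_n = 0.90 × 250 × 1160 = 261.0 kN.
Governing: min(695.3, 669.0, 261.0) = 261.0 kN → gross-section yield.

261.0 kN (gross-section yield governs)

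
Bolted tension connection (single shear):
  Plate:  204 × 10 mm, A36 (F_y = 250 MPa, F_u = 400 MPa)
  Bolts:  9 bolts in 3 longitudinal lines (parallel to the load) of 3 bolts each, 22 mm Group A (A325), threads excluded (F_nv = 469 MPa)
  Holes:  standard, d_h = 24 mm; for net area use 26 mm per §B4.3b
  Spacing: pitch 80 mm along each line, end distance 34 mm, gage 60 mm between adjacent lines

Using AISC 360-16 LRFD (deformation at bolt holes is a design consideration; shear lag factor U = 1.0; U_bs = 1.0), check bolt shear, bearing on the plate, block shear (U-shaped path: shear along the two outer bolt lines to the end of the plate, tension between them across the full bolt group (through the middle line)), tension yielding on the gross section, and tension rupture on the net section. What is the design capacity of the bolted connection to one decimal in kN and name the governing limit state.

378.0 kN (net-section rupture governs)

Bolt shear: A_b = π(22)²/4 = 380.13 mm². φR_n = 0.75 × 469 × 380.13 × 9 × 1 = 1203.4 kN.
Bearing (10 mm plate, F_u = 400 MPa): end bolts L_c = 34 − 24/2 = 22, R_n = min(1.2×22×10×400, 2.4×22×10×400) = 105.6 kN/bolt; interior L_c = 80 − 24 = 56, R_n = 211.2 kN/bolt. φR_n = 0.75 × (3×105.6 + 6×211.2) = 1188.0 kN.
Block shear: shear path 2×[34+2×80] = 2×194 mm, A_gv = 3880, A_nv = 2×(194 − 2.5×26)×10 = 2580 mm²; tension across gage: (120 − 2×26)×10 = 680 mm². R_n = min(0.6×400×2580, 0.6×250×3880) + 1.0×400×680 = min(619.2, 582) + 272 = 854 kN. φR_n = 0.75 × 854 = 640.5 kN.
Tension yield (gross): A_g = 204×10 = 2040 mm². φR_n = 0.90 × 250 × 2040 = 459.0 kN.
Tension rupture (net): A_n = (204 − 3×26)×10 = 1260 mm² (U = 1.0, A_e = A_n). φR_n = 0.75 × 400 × 1260 = 378.0 kN.
Governing: min(1203.4, 1188.0, 640.5, 459.0, 378.0) = 378.0 kN → net-section rupture.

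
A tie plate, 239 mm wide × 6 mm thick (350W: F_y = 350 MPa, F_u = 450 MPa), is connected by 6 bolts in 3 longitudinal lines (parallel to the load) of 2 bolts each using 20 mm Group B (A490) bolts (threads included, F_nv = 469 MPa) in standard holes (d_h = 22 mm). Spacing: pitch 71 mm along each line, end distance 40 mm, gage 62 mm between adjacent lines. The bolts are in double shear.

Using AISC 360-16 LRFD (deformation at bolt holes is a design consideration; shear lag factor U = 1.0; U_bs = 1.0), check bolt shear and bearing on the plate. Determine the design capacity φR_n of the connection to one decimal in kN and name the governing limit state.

Bolt shear: A_b = π(20)²/4 = 314.16 mm². φR_n = 0.75 × 469 × 314.16 × 6 × 2 = 1326.1 kN.
Bearing (6 mm plate, F_u = 450 MPa): end bolts L_c = 40 − 22/2 = 29, R_n = min(1.2×29×6×450, 2.4×20×6×450) = 93.96 kN/bolt; interior L_c = 71 − 22 = 49, R_n = 129.6 kN/bolt. φR_n = 0.75 × (3×93.96 + 3×129.6) = 503.0 kN.
Governing: min(1326.1, 503.0) = 503.0 kN → bearing.

503.0 kN (bearing governs)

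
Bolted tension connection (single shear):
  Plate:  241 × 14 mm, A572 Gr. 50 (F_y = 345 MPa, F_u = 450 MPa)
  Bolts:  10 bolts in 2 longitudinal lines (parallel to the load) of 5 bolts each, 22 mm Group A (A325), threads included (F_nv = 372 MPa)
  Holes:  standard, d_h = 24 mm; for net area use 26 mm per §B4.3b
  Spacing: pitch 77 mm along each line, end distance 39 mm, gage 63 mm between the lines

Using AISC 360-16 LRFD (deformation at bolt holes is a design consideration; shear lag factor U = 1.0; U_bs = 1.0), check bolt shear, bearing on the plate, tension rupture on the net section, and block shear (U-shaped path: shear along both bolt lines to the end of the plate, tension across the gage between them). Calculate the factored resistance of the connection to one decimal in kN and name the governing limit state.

893.0 kN (net-section rupture governs)

Bolt shear: A_b = π(22)²/4 = 380.13 mm². φR_n = 0.75 × 372 × 380.13 × 10 × 1 = 1060.6 kN.
Bearing (14 mm plate, F_u = 450 MPa): end bolts L_c = 39 − 24/2 = 27, R_n = min(1.2×27×14×450, 2.4×22×14×450) = 204.12 kN/bolt; interior L_c = 77 − 24 = 53, R_n = 332.64 kN/bolt. φR_n = 0.75 × (2×204.12 + 8×332.64) = 2302.0 kN.
Tension rupture (net): A_n = (241 − 2×26)×14 = 2646 mm² (U = 1.0, A_e = A_n). φR_n = 0.75 × 450 × 2646 = 893.0 kN.
Block shear: shear path 2×[39+4×77] = 2×347 mm, A_gv = 9716, A_nv = 2×(347 − 4.5×26)×14 = 6440 mm²; tension across gage: (63 − 1×26)×14 = 518 mm². R_n = min(0.6×450×6440, 0.6×345×9716) + 1.0×450×518 = min(1738.8, 2011.2) + 233.1 = 1971.9 kN. φR_n = 0.75 × 1971.9 = 1478.9 kN.
Governing: min(1060.6, 2302.0, 893.0, 1478.9) = 893.0 kN → net-section rupture.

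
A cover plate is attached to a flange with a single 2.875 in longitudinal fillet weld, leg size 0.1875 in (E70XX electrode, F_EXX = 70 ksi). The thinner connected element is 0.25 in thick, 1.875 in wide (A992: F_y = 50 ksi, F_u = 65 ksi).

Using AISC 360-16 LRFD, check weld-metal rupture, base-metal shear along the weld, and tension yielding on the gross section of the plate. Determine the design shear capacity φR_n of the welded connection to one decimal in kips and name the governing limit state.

12.0 kips (weld metal governs)

Weld metal: throat = 0.707×0.1875 = 0.13256 in, L = 2.875 in. φR_n = 0.75 × 0.6 × 70 × 0.13256 × 2.875 = 12.0 kips.
Base metal shear (0.25 in plate): yield φR_n = 1.0×0.6×50×0.25×2.875 = 21.6 kips; rupture φR_n = 0.75×0.6×65×0.25×2.875 = 21.0 kips; take 21.0 kips (rupture).
Tension yield (gross): A_g = 1.875×0.25 = 0.46875 in². φR_n = 0.90 × 50 × 0.46875 = 21.1 kips.
Governing: min(12.0, 21.0, 21.1) = 12.0 kips → weld metal.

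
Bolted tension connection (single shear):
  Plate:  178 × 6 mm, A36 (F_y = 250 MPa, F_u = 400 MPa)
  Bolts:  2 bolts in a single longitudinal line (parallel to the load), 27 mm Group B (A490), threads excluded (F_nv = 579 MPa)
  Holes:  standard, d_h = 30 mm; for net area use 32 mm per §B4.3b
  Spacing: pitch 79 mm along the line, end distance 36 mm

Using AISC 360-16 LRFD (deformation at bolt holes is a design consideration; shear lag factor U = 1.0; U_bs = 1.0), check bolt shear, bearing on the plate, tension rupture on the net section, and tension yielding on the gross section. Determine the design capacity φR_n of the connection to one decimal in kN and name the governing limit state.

Bolt shear: A_b = π(27)²/4 = 572.56 mm². φR_n = 0.75 × 579 × 572.56 × 2 × 1 = 497.3 kN.
Bearing (6 mm plate, F_u = 400 MPa): end bolts L_c = 36 − 30/2 = 21, R_n = min(1.2×21×6×400, 2.4×27×6×400) = 60.48 kN/bolt; interior L_c = 79 − 30 = 49, R_n = 141.12 kN/bolt. φR_n = 0.75 × (1×60.48 + 1×141.12) = 151.2 kN.
Tension rupture (net): A_n = (178 − 1×32)×6 = 876 mm² (U = 1.0, A_e = A_n). φR_n = 0.75 × 400 × 876 = 262.8 kN.
Tension yield (gross): A_g = 178×6 = 1068 mm². φR_n = 0.90 × 250 × 1068 = 240.3 kN.
Governing: min(497.3, 151.2, 262.8, 240.3) = 151.2 kN → bearing.

151.2 kN (bearing governs)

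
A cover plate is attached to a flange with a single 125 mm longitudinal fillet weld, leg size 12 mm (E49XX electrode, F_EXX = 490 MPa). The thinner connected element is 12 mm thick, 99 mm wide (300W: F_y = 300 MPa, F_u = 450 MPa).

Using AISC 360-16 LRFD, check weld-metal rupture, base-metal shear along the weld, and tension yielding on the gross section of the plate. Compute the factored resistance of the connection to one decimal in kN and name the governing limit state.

233.8 kN (weld metal governs)

Weld metal: throat = 0.707×12 = 8.484 mm, L = 125 mm. φR_n = 0.75 × 0.6 × 490 × 8.484 × 125 = 233.8 kN.
Base metal shear (12 mm plate): yield φR_n = 1.0×0.6×300×12×125 = 270.0 kN; rupture φR_n = 0.75×0.6×450×12×125 = 303.8 kN; take 270.0 kN (yield).
Tension yield (gross): A_g = 99×12 = 1188 mm². φR_n = 0.90 × 300 × 1188 = 320.8 kN.
Governing: min(233.8, 270.0, 320.8) = 233.8 kN → weld metal.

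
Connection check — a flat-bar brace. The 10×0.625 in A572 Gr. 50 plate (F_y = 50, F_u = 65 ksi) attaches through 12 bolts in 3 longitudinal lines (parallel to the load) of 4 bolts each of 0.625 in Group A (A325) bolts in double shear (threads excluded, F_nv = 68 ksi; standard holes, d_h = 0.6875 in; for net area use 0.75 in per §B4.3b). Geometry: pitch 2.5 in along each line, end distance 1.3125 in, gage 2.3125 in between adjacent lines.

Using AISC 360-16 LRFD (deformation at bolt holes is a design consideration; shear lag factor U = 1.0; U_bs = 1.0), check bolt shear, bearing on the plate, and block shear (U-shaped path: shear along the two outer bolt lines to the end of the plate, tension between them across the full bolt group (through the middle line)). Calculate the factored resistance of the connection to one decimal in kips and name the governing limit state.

Bolt shear: A_b = π(0.625)²/4 = 0.3068 in². φR_n = 0.75 × 68 × 0.3068 × 12 × 2 = 375.5 kips.
Bearing (0.625 in plate, F_u = 65 ksi): end bolts L_c = 1.3125 − 0.6875/2 = 0.96875, R_n = min(1.2×0.96875×0.625×65, 2.4×0.625×0.625×65) = 47.227 kips/bolt; interior L_c = 2.5 − 0.6875 = 1.8125, R_n = 60.938 kips/bolt. φR_n = 0.75 × (3×47.227 + 9×60.938) = 517.6 kips.
Block shear: shear path 2×[1.3125+3×2.5] = 2×8.8125 in, A_gv = 11.016, A_nv = 2×(8.8125 − 3.5×0.75)×0.625 = 7.7344 in²; tension across gage: (4.625 − 2×0.75)×0.625 = 1.9531 in². R_n = min(0.6×65×7.7344, 0.6×50×11.016) + 1.0×65×1.9531 = min(301.64, 330.48) + 126.95 = 428.59 kips. φR_n = 0.75 × 428.59 = 321.4 kips.
Governing: min(375.5, 517.6, 321.4) = 321.4 kips → block shear.

321.4 kips (block shear governs)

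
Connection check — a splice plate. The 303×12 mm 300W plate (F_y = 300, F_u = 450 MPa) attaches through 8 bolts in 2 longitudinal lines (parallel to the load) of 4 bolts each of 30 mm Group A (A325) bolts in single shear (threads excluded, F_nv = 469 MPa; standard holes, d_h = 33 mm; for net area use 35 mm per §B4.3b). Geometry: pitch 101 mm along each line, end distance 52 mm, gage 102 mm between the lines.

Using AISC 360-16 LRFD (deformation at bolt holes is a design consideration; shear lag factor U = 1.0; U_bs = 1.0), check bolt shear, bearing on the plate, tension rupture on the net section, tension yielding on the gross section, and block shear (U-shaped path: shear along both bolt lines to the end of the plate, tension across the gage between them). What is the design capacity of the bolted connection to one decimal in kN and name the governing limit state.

943.7 kN (net-section rupture governs)

Bolt shear: A_b = π(30)²/4 = 706.86 mm². φR_n = 0.75 × 469 × 706.86 × 8 × 1 = 1989.1 kN.
Bearing (12 mm plate, F_u = 450 MPa): end bolts L_c = 52 − 33/2 = 35.5, R_n = min(1.2×35.5×12×450, 2.4×30×12×450) = 230.04 kN/bolt; interior L_c = 101 − 33 = 68, R_n = 388.8 kN/bolt. φR_n = 0.75 × (2×230.04 + 6×388.8) = 2094.7 kN.
Tension rupture (net): A_n = (303 − 2×35)×12 = 2796 mm² (U = 1.0, A_e = A_n). φR_n = 0.75 × 450 × 2796 = 943.7 kN.
Tension yield (gross): A_g = 303×12 = 3636 mm². φR_n = 0.90 × 300 × 3636 = 981.7 kN.
Block shear: shear path 2×[52+3×101] = 2×355 mm, A_gv = 8520, A_nv = 2×(355 − 3.5×35)×12 = 5580 mm²; tension across gage: (102 − 1×35)×12 = 804 mm². R_n = min(0.6×450×5580, 0.6×300×8520) + 1.0×450×804 = min(1506.6, 1533.6) + 361.8 = 1868.4 kN. φR_n = 0.75 × 1868.4 = 1401.3 kN.
Governing: min(1989.1, 2094.7, 943.7, 981.7, 1401.3) = 943.7 kN → net-section rupture.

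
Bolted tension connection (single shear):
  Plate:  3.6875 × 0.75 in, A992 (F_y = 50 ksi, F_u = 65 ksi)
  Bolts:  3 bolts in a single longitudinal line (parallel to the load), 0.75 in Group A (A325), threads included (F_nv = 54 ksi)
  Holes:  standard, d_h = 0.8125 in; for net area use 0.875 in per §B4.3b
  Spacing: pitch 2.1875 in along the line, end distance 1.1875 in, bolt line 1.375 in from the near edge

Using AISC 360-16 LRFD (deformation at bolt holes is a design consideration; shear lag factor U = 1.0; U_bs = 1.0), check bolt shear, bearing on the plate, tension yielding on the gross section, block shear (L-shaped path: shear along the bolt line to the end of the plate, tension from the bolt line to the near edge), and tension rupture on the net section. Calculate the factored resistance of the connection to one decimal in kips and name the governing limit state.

53.7 kips (bolt shear governs)

Bolt shear: A_b = π(0.75)²/4 = 0.44179 in². φR_n = 0.75 × 54 × 0.44179 × 3 × 1 = 53.7 kips.
Bearing (0.75 in plate, F_u = 65 ksi): end bolts L_c = 1.1875 − 0.8125/2 = 0.78125, R_n = min(1.2×0.78125×0.75×65, 2.4×0.75×0.75×65) = 45.703 kips/bolt; interior L_c = 2.1875 − 0.8125 = 1.375, R_n = 80.438 kips/bolt. φR_n = 0.75 × (1×45.703 + 2×80.438) = 154.9 kips.
Tension yield (gross): A_g = 3.6875×0.75 = 2.7656 in². φR_n = 0.90 × 50 × 2.7656 = 124.5 kips.
Block shear: shear path 1×[1.1875+2×2.1875] = 1×5.5625 in, A_gv = 4.1719, A_nv = 1×(5.5625 − 2.5×0.875)×0.75 = 2.5313 in²; tension to near edge: (1.375 − 0.5×0.875)×0.75 = 0.70313 in². R_n = min(0.6×65×2.5313, 0.6×50×4.1719) + 1.0×65×0.70313 = min(98.721, 125.16) + 45.703 = 144.42 kips. φR_n = 0.75 × 144.42 = 108.3 kips.
Tension rupture (net): A_n = (3.6875 − 1×0.875)×0.75 = 2.1094 in² (U = 1.0, A_e = A_n). φR_n = 0.75 × 65 × 2.1094 = 102.8 kips.
Governing: min(53.7, 154.9, 124.5, 108.3, 102.8) = 53.7 kips → bolt shear.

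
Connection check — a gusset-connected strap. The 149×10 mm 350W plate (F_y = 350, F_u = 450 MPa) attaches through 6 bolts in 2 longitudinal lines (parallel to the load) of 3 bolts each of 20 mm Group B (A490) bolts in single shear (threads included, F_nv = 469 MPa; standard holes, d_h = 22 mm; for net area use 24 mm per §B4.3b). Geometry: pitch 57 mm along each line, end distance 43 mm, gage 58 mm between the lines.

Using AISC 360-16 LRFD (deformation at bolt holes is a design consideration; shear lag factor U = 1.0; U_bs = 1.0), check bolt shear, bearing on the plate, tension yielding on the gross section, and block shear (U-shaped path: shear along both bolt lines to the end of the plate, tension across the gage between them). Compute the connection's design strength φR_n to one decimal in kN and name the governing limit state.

469.4 kN (gross-section yield governs)

Bolt shear: A_b = π(20)²/4 = 314.16 mm². φR_n = 0.75 × 469 × 314.16 × 6 × 1 = 663.0 kN.
Bearing (10 mm plate, F_u = 450 MPa): end bolts L_c = 43 − 22/2 = 32, R_n = min(1.2×32×10×450, 2.4×20×10×450) = 172.8 kN/bolt; interior L_c = 57 − 22 = 35, R_n = 189 kN/bolt. φR_n = 0.75 × (2×172.8 + 4×189) = 826.2 kN.
Tension yield (gross): A_g = 149×10 = 1490 mm². φR_n = 0.90 × 350 × 1490 = 469.4 kN.
Block shear: shear path 2×[43+2×57] = 2×157 mm, A_gv = 3140, A_nv = 2×(157 − 2.5×24)×10 = 1940 mm²; tension across gage: (58 − 1×24)×10 = 340 mm². R_n = min(0.6×450×1940, 0.6×350×3140) + 1.0×450×340 = min(523.8, 659.4) + 153 = 676.8 kN. φR_n = 0.75 × 676.8 = 507.6 kN.
Governing: min(663.0, 826.2, 469.4, 507.6) = 469.4 kN → gross-section yield.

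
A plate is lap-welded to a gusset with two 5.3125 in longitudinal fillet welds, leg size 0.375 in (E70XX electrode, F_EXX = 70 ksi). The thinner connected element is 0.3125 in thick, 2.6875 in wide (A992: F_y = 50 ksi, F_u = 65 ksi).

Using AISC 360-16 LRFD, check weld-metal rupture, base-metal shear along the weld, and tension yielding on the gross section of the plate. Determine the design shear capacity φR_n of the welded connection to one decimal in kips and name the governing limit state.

37.8 kips (gross-section yield governs)

Weld metal: throat = 0.707×0.375 = 0.26513 in, L = 2×5.3125 = 10.625 in. φR_n = 0.75 × 0.6 × 70 × 0.26513 × 10.625 = 88.7 kips.
Base metal shear (0.3125 in plate): yield φR_n = 1.0×0.6×50×0.3125×10.625 = 99.6 kips; rupture φR_n = 0.75×0.6×65×0.3125×10.625 = 97.1 kips; take 97.1 kips (rupture).
Tension yield (gross): A_g = 2.6875×0.3125 = 0.83984 in². φR_n = 0.90 × 50 × 0.83984 = 37.8 kips.
Governing: min(88.7, 97.1, 37.8) = 37.8 kips → gross-section yield.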